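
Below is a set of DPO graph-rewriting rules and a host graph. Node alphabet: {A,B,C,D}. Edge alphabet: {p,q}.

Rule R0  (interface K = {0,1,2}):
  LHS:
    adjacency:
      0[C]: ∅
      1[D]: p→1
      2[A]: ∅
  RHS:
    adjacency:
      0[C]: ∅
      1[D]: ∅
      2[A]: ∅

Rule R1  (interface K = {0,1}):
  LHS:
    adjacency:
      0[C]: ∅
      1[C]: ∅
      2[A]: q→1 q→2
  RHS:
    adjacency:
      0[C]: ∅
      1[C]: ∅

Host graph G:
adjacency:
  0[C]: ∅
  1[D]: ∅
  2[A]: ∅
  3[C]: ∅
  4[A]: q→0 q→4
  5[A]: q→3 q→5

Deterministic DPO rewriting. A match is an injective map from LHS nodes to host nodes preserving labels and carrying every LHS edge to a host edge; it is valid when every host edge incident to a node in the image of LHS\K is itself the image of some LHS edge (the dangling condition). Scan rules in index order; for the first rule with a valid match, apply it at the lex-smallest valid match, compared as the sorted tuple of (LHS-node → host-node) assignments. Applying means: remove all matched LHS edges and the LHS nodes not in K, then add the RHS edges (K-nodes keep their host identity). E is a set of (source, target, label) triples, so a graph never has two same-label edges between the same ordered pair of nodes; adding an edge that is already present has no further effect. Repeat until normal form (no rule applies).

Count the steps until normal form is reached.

initial: |V|=6 |E|=4  E = 4-q->0 4-q->4 5-q->3 5-q->5
step 1: apply R1 at {0↦0, 1↦3, 2↦5}  → |V|=5 |E|=2  E = 4-q->0 4-q->4
step 2: apply R1 at {0↦3, 1↦0, 2↦4}  → |V|=4 |E|=0  E = ∅
halt: no rule applies after step 2

Answer: 2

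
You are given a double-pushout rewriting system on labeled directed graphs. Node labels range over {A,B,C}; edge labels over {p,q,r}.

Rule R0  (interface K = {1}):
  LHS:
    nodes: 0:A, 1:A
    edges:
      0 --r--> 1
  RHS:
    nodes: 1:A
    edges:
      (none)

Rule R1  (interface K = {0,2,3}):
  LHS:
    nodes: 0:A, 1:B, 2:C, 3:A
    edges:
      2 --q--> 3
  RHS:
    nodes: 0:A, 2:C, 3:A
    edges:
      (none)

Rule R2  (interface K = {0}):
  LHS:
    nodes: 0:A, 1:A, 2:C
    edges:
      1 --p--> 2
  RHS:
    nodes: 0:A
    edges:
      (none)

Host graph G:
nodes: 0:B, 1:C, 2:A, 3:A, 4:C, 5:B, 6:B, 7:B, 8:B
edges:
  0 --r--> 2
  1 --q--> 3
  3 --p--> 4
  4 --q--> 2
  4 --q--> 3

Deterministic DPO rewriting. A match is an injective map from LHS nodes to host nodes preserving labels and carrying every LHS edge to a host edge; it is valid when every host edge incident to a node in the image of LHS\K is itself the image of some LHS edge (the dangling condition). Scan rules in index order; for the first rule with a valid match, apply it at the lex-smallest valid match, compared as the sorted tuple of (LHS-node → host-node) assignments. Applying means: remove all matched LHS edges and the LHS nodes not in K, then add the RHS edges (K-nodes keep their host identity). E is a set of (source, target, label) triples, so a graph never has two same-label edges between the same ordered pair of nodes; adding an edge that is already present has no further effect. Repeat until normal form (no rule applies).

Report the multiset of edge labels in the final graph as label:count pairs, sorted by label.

initial: |V|=9 |E|=5  E = 0-r->2 1-q->3 3-p->4 4-q->2 4-q->3
step 1: apply R1 at {0↦2, 1↦5, 2↦1, 3↦3}  → |V|=8 |E|=4  E = 0-r->2 3-p->4 4-q->2 4-q->3
step 2: apply R1 at {0↦2, 1↦6, 2↦4, 3↦3}  → |V|=7 |E|=3  E = 0-r->2 3-p->4 4-q->2
step 3: apply R1 at {0↦3, 1↦7, 2↦4, 3↦2}  → |V|=6 |E|=2  E = 0-r->2 3-p->4
step 4: apply R2 at {0↦2, 1↦3, 2↦4}  → |V|=4 |E|=1  E = 0-r->2
normal form: no rule applies after step 4
NF edges: [(0, 2, 'r')]

Answer: r:1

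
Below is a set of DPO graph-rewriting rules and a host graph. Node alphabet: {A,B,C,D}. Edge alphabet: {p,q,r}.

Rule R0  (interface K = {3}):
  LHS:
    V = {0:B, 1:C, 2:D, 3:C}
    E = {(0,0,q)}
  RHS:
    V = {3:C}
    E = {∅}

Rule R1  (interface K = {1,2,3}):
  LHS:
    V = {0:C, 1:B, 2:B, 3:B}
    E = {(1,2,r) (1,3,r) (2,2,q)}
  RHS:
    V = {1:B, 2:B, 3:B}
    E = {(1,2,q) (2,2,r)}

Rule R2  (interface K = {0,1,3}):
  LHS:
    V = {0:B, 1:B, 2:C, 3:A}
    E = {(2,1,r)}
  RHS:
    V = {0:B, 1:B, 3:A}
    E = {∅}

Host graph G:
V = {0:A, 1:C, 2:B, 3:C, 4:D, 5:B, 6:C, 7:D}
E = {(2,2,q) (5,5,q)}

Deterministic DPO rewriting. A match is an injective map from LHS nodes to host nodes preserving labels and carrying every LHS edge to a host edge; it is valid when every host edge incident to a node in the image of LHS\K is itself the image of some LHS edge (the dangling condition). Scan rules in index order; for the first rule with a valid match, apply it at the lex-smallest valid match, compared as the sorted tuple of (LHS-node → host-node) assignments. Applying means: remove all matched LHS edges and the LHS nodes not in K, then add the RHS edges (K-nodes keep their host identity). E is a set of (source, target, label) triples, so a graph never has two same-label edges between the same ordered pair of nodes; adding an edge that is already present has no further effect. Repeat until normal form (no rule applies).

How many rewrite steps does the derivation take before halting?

Answer: 2

Steps:
start.  V:8 E:2  edges: 2-q->2 5-q->5
1. fire R0 via {0↦2, 1↦1, 2↦4, 3↦3}  →  V:5 E:1  edges: 5-q->5
2. fire R0 via {0↦5, 1↦3, 2↦7, 3↦6}  →  V:2 E:0  edges: ∅
normal form: no rule applies after step 2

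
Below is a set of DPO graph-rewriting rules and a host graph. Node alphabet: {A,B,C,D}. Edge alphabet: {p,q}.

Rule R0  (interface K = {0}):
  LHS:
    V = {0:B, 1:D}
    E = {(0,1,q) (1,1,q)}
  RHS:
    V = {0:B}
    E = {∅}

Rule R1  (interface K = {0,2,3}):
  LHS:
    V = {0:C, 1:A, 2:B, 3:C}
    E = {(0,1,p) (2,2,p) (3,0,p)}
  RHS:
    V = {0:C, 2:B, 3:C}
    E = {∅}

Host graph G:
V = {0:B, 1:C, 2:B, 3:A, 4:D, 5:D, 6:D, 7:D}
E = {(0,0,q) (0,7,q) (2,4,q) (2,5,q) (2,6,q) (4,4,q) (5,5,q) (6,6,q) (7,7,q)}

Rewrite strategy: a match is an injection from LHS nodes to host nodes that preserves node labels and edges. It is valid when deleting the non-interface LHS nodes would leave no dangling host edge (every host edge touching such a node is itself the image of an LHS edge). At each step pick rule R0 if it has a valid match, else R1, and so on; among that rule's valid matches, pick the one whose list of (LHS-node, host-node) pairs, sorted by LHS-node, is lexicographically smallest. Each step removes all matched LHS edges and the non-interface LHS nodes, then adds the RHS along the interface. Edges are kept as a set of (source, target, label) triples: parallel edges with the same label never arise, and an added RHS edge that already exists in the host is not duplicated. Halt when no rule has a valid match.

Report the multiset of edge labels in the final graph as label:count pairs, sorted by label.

Answer: q:1

Rewrite trace:
[0] host  ⇒  8 nodes, 9 edges  {0-q->0 0-q->7 2-q->4 2-q->5 2-q->6 4-q->4 5-q->5 6-q->6 7-q->7}
[1] R0 @ {0↦0, 1↦7}  ⇒  7 nodes, 7 edges  {0-q->0 2-q->4 2-q->5 2-q->6 4-q->4 5-q->5 6-q->6}
[2] R0 @ {0↦2, 1↦4}  ⇒  6 nodes, 5 edges  {0-q->0 2-q->5 2-q->6 5-q->5 6-q->6}
[3] R0 @ {0↦2, 1↦5}  ⇒  5 nodes, 3 edges  {0-q->0 2-q->6 6-q->6}
[4] R0 @ {0↦2, 1↦6}  ⇒  4 nodes, 1 edges  {0-q->0}
final graph: no rule applies after step 4
NF edges: [(0, 0, 'q')]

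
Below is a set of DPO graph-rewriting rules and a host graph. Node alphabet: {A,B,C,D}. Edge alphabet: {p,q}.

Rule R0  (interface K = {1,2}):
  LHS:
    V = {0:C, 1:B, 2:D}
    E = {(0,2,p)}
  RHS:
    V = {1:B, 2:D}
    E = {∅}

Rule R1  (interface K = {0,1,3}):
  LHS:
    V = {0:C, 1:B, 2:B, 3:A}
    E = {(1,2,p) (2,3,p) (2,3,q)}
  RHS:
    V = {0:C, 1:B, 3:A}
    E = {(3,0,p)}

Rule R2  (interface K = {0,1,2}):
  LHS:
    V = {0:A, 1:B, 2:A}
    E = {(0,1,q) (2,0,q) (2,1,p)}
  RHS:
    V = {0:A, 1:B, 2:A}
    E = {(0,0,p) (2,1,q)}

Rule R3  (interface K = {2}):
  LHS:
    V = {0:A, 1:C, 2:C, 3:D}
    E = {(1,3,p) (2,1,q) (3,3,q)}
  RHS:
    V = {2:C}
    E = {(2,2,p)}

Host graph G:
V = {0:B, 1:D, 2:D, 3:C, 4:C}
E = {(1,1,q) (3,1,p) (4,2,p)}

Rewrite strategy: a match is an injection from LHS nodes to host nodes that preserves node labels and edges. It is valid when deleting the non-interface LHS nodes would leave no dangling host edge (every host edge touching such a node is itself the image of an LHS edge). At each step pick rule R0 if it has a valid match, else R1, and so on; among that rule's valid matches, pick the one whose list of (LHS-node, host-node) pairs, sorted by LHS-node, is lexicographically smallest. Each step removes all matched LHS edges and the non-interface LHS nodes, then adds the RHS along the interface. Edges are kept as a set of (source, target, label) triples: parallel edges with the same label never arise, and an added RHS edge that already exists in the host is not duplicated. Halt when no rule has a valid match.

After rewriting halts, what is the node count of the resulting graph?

Answer: 3

Rewrite trace:
[0] host  ⇒  5 nodes, 3 edges  {1-q->1 3-p->1 4-p->2}
[1] R0 @ {0↦3, 1↦0, 2↦1}  ⇒  4 nodes, 2 edges  {1-q->1 4-p->2}
[2] R0 @ {0↦4, 1↦0, 2↦2}  ⇒  3 nodes, 1 edges  {1-q->1}
normal form: no rule applies after step 2
NF nodes: {0:B, 1:D, 2:D}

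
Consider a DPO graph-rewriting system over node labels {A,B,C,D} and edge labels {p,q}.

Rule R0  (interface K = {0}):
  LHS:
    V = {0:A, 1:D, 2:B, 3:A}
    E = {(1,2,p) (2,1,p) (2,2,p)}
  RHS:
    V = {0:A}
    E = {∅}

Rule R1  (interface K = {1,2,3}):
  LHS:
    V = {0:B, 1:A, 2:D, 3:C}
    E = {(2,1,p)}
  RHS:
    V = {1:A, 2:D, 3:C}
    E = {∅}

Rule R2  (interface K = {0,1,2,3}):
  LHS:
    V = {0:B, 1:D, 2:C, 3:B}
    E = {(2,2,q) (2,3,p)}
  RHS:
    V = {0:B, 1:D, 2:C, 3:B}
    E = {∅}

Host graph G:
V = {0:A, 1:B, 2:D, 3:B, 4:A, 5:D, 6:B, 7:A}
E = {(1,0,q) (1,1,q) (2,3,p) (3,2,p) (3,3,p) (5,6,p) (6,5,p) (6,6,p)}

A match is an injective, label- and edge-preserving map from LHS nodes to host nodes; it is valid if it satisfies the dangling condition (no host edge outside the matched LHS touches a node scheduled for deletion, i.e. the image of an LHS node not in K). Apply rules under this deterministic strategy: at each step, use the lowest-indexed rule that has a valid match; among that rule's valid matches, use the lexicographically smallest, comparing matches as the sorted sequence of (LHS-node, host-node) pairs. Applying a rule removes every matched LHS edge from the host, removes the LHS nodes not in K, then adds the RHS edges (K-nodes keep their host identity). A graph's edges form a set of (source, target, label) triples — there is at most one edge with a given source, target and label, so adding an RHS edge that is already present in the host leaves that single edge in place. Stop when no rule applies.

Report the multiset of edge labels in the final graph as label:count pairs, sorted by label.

Answer: q:2

Rewrite trace:
start.  V:8 E:8  edges: 1-q->0 1-q->1 2-p->3 3-p->2 3-p->3 5-p->6 6-p->5 6-p->6
1. fire R0 via {0↦0, 1↦2, 2↦3, 3↦4}  →  V:5 E:5  edges: 1-q->0 1-q->1 5-p->6 6-p->5 6-p->6
2. fire R0 via {0↦0, 1↦5, 2↦6, 3↦7}  →  V:2 E:2  edges: 1-q->0 1-q->1
final graph: no rule applies after step 2
NF edges: [(1, 0, 'q'), (1, 1, 'q')]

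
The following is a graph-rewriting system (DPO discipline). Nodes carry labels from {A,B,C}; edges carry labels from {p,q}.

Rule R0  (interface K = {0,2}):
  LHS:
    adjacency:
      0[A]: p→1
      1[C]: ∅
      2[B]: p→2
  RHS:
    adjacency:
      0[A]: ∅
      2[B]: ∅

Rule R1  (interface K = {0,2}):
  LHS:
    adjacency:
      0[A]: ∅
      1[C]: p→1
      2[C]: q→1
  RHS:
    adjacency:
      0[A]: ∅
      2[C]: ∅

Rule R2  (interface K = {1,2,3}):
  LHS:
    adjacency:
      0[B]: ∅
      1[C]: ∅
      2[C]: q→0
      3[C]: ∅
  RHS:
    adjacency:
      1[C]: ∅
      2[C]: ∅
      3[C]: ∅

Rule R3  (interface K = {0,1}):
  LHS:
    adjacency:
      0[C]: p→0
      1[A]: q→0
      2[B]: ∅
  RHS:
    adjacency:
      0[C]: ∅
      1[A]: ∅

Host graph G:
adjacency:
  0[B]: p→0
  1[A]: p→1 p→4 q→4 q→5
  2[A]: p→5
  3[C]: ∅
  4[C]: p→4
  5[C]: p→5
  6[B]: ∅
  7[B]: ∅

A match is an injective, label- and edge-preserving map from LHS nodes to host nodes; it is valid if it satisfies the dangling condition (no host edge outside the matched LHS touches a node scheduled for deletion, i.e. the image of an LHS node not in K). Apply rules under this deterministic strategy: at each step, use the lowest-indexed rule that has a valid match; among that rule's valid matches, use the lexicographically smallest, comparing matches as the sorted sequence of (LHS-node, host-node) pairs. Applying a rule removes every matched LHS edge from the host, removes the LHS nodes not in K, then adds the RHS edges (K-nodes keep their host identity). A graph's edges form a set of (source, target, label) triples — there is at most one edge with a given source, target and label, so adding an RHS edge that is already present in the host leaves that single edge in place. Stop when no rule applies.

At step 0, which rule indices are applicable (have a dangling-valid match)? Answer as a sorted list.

Answer: [R3]

Derivation:
R0: no valid match — 2 raw matches, all fail dangling condition
R1: no valid match — LHS pattern not found
R2: no valid match — LHS pattern not found
R3: 4 valid matches — {0↦4, 1↦1, 2↦6}, {0↦4, 1↦1, 2↦7}, {0↦5, 1↦1, 2↦6} (+1 more)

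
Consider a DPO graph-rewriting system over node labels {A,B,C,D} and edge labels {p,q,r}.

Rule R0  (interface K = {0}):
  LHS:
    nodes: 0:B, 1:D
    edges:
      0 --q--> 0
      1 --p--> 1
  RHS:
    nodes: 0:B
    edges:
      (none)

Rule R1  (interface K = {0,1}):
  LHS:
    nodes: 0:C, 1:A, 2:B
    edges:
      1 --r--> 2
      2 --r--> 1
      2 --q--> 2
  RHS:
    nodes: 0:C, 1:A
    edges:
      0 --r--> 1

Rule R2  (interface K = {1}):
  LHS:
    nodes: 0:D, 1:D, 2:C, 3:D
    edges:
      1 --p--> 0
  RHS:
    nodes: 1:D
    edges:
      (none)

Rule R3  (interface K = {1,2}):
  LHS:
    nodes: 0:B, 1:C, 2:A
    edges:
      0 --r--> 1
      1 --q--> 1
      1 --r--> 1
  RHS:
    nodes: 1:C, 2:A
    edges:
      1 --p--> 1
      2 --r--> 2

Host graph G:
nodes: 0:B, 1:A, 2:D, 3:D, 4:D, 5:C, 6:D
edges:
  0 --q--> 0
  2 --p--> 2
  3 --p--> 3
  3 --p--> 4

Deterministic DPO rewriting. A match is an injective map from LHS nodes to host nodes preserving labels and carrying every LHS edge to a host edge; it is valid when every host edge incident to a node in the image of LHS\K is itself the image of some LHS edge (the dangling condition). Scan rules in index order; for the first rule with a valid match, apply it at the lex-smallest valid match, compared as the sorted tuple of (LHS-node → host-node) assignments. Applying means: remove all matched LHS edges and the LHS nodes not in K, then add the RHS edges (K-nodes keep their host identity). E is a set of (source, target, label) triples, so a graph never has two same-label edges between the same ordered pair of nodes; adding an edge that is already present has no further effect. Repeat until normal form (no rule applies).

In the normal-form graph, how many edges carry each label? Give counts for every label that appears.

[0] host  ⇒  7 nodes, 4 edges  {0-q->0 2-p->2 3-p->3 3-p->4}
[1] R0 @ {0↦0, 1↦2}  ⇒  6 nodes, 2 edges  {3-p->3 3-p->4}
[2] R2 @ {0↦4, 1↦3, 2↦5, 3↦6}  ⇒  3 nodes, 1 edges  {3-p->3}
final graph: no rule applies after step 2
NF edges: [(3, 3, 'p')]

Answer: p:1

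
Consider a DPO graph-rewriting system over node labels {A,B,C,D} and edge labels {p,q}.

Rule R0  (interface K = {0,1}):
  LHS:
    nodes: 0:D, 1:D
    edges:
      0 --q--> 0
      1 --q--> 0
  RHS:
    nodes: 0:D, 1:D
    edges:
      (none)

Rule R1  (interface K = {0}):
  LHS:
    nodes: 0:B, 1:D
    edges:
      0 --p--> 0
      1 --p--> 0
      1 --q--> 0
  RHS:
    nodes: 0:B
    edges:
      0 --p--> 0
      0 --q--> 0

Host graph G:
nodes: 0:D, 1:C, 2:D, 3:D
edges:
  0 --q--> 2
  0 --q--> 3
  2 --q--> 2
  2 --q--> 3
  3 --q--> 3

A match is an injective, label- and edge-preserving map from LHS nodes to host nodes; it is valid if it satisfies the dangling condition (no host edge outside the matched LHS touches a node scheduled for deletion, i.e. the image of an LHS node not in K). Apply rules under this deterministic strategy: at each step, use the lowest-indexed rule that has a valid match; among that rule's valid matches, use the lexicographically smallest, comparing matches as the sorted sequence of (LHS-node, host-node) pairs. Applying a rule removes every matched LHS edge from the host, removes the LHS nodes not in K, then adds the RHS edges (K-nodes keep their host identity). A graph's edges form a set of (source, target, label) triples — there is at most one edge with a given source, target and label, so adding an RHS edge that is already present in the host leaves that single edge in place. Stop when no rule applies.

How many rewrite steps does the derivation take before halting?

[0] host  ⇒  4 nodes, 5 edges  {0-q->2 0-q->3 2-q->2 2-q->3 3-q->3}
[1] R0 @ {0↦2, 1↦0}  ⇒  4 nodes, 3 edges  {0-q->3 2-q->3 3-q->3}
[2] R0 @ {0↦3, 1↦0}  ⇒  4 nodes, 1 edges  {2-q->3}
normal form: no rule applies after step 2

Answer: 2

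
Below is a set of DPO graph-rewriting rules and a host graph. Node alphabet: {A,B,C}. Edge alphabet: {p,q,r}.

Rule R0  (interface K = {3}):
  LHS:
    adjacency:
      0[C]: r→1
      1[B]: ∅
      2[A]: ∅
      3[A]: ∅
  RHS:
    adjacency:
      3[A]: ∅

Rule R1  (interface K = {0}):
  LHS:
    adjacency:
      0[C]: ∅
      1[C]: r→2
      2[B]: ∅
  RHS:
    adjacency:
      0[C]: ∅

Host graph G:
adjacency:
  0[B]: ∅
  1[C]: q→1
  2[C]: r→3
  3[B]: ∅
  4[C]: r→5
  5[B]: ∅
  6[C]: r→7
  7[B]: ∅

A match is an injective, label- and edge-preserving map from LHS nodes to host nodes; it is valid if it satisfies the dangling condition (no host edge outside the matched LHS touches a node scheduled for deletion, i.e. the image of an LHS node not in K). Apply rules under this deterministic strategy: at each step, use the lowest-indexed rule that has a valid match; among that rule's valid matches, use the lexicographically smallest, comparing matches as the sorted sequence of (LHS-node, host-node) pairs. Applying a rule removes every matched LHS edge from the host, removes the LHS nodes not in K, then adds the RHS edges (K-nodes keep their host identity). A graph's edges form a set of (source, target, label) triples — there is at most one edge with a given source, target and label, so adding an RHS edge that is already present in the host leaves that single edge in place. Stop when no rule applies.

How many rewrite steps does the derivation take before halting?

Answer: 3

Steps:
[0] host  ⇒  8 nodes, 4 edges  {1-q->1 2-r->3 4-r->5 6-r->7}
[1] R1 @ {0↦1, 1↦2, 2↦3}  ⇒  6 nodes, 3 edges  {1-q->1 4-r->5 6-r->7}
[2] R1 @ {0↦1, 1↦4, 2↦5}  ⇒  4 nodes, 2 edges  {1-q->1 6-r->7}
[3] R1 @ {0↦1, 1↦6, 2↦7}  ⇒  2 nodes, 1 edges  {1-q->1}
halt: no rule applies after step 3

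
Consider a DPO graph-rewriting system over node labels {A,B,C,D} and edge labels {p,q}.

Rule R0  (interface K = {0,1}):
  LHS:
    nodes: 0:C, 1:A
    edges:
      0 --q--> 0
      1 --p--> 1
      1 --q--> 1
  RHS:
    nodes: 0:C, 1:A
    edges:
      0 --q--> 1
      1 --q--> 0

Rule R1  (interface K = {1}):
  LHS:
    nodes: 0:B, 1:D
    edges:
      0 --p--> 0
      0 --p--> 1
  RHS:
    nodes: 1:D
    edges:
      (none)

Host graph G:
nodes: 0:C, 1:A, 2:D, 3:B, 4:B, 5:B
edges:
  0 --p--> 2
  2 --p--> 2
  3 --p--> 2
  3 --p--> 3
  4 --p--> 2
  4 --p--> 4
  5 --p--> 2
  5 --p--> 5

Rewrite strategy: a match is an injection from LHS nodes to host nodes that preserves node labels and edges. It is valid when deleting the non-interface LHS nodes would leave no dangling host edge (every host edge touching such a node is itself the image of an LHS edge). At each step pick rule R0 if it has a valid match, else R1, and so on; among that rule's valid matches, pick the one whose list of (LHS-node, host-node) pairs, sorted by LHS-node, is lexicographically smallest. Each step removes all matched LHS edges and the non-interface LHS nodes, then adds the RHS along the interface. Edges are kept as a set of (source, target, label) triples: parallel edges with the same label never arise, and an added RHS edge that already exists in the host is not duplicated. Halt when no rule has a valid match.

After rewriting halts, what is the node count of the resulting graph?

start.  V:6 E:8  edges: 0-p->2 2-p->2 3-p->2 3-p->3 4-p->2 4-p->4 5-p->2 5-p->5
1. fire R1 via {0↦3, 1↦2}  →  V:5 E:6  edges: 0-p->2 2-p->2 4-p->2 4-p->4 5-p->2 5-p->5
2. fire R1 via {0↦4, 1↦2}  →  V:4 E:4  edges: 0-p->2 2-p->2 5-p->2 5-p->5
3. fire R1 via {0↦5, 1↦2}  →  V:3 E:2  edges: 0-p->2 2-p->2
normal form: no rule applies after step 3
NF nodes: {0:C, 1:A, 2:D}

Answer: 3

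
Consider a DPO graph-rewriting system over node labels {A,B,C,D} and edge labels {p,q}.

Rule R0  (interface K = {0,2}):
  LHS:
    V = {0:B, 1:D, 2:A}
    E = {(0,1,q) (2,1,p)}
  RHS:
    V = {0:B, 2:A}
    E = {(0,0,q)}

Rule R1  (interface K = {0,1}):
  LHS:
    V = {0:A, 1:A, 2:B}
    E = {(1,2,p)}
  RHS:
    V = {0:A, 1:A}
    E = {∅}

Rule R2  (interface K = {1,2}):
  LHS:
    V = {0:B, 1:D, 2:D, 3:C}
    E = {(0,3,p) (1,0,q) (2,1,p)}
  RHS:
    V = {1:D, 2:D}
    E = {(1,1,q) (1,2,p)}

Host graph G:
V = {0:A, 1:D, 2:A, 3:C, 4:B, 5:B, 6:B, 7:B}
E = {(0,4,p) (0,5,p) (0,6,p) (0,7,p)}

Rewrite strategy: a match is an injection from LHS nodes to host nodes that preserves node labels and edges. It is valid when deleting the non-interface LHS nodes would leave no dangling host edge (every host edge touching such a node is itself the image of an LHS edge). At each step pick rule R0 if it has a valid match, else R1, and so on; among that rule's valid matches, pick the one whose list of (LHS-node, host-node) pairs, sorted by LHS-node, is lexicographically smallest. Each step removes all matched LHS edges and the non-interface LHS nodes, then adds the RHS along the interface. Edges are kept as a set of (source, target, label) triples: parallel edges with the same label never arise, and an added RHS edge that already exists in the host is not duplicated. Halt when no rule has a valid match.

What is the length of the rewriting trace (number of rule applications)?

Answer: 4

Steps:
start.  V:8 E:4  edges: 0-p->4 0-p->5 0-p->6 0-p->7
1. fire R1 via {0↦2, 1↦0, 2↦4}  →  V:7 E:3  edges: 0-p->5 0-p->6 0-p->7
2. fire R1 via {0↦2, 1↦0, 2↦5}  →  V:6 E:2  edges: 0-p->6 0-p->7
3. fire R1 via {0↦2, 1↦0, 2↦6}  →  V:5 E:1  edges: 0-p->7
4. fire R1 via {0↦2, 1↦0, 2↦7}  →  V:4 E:0  edges: ∅
halt: no rule applies after step 4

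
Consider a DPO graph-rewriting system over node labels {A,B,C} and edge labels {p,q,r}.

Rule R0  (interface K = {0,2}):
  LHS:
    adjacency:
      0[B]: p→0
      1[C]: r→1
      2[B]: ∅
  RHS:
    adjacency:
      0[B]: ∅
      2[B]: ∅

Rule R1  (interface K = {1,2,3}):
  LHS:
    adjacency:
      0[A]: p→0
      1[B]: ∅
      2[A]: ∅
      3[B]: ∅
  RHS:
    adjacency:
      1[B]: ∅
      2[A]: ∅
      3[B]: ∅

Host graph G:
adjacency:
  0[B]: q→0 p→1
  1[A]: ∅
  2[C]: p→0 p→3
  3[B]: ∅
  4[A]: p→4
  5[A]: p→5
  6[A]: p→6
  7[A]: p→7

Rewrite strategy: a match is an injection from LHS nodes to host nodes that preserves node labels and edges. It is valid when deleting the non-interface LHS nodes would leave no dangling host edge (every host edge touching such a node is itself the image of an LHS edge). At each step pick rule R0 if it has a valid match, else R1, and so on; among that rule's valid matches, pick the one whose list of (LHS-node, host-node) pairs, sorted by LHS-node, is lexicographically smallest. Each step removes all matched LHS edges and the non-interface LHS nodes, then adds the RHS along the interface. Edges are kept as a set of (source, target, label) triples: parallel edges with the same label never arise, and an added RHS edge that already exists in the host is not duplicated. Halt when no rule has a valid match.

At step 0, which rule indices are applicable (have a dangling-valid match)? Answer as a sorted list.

R0: no valid match — LHS pattern not found
R1: 32 valid matches — {0↦4, 1↦0, 2↦1, 3↦3}, {0↦4, 1↦0, 2↦5, 3↦3}, {0↦4, 1↦0, 2↦6, 3↦3} (+29 more)

Answer: [R1]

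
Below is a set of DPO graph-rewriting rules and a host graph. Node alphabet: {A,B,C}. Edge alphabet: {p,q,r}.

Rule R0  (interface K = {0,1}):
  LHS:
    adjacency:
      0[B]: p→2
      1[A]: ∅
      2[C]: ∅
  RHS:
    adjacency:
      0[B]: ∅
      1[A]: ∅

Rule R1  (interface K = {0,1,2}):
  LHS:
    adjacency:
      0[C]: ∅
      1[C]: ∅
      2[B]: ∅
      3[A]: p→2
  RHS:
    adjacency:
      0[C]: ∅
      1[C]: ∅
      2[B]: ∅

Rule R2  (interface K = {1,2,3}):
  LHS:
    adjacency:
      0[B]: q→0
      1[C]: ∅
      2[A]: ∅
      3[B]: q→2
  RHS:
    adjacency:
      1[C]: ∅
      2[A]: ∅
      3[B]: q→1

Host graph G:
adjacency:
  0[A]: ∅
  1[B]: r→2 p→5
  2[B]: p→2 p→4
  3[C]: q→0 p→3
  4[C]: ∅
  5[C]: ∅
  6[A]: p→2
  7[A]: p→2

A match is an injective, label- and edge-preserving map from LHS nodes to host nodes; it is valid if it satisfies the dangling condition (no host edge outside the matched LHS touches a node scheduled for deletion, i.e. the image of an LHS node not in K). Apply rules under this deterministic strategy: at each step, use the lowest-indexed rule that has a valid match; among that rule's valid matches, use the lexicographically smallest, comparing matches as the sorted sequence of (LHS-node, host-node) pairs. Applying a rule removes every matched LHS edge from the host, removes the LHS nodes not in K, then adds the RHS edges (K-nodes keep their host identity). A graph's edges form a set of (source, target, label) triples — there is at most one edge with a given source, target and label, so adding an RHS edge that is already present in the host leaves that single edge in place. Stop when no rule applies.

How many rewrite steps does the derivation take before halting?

initial: |V|=8 |E|=8  E = 1-r->2 1-p->5 2-p->2 2-p->4 3-q->0 3-p->3 6-p->2 7-p->2
step 1: apply R0 at {0↦1, 1↦0, 2↦5}  → |V|=7 |E|=7  E = 1-r->2 2-p->2 2-p->4 3-q->0 3-p->3 6-p->2 7-p->2
step 2: apply R0 at {0↦2, 1↦0, 2↦4}  → |V|=6 |E|=6  E = 1-r->2 2-p->2 3-q->0 3-p->3 6-p->2 7-p->2
final graph: no rule applies after step 2

Answer: 2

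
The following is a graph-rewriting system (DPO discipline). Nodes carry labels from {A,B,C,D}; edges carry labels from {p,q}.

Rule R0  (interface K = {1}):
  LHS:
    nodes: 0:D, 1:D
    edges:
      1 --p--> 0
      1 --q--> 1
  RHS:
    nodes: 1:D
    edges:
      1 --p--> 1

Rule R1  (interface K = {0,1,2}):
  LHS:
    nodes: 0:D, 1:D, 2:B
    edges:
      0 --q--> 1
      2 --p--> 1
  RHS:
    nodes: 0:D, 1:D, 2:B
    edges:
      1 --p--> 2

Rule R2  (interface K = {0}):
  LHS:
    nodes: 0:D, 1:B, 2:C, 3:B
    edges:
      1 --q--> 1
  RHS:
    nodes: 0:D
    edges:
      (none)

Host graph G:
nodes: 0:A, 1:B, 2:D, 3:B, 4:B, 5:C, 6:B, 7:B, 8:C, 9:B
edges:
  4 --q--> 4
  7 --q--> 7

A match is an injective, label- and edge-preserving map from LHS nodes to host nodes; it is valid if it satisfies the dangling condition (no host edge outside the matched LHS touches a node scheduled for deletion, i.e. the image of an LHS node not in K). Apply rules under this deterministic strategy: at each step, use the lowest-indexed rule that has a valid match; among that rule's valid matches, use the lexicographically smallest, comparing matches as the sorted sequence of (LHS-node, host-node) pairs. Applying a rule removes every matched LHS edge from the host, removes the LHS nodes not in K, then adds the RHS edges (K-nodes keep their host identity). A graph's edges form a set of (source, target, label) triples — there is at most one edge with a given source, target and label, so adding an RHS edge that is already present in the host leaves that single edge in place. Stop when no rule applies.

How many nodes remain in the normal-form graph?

start.  V:10 E:2  edges: 4-q->4 7-q->7
1. fire R2 via {0↦2, 1↦4, 2↦5, 3↦1}  →  V:7 E:1  edges: 7-q->7
2. fire R2 via {0↦2, 1↦7, 2↦8, 3↦3}  →  V:4 E:0  edges: ∅
final graph: no rule applies after step 2
NF nodes: {0:A, 2:D, 6:B, 9:B}

Answer: 4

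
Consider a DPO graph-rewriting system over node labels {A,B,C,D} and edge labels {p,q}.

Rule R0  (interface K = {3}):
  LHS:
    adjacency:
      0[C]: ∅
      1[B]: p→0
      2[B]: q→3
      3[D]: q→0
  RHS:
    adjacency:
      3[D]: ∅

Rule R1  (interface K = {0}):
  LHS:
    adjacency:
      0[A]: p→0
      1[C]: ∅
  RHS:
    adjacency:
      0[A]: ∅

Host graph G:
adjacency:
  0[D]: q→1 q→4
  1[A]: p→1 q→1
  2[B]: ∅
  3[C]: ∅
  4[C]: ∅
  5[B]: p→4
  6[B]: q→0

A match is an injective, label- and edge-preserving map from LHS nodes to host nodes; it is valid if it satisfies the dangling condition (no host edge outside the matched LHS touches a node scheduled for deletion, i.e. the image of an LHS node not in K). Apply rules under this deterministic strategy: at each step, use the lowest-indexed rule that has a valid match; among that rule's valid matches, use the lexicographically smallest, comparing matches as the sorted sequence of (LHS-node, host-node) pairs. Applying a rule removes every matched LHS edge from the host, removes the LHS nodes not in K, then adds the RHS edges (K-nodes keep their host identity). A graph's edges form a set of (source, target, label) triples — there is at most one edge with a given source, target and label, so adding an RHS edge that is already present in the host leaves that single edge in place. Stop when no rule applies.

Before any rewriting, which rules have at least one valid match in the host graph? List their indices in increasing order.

Answer: [R0,R1]

Rewrite trace:
R0: 1 valid match — {0↦4, 1↦5, 2↦6, 3↦0}
R1: 1 valid match — {0↦1, 1↦3}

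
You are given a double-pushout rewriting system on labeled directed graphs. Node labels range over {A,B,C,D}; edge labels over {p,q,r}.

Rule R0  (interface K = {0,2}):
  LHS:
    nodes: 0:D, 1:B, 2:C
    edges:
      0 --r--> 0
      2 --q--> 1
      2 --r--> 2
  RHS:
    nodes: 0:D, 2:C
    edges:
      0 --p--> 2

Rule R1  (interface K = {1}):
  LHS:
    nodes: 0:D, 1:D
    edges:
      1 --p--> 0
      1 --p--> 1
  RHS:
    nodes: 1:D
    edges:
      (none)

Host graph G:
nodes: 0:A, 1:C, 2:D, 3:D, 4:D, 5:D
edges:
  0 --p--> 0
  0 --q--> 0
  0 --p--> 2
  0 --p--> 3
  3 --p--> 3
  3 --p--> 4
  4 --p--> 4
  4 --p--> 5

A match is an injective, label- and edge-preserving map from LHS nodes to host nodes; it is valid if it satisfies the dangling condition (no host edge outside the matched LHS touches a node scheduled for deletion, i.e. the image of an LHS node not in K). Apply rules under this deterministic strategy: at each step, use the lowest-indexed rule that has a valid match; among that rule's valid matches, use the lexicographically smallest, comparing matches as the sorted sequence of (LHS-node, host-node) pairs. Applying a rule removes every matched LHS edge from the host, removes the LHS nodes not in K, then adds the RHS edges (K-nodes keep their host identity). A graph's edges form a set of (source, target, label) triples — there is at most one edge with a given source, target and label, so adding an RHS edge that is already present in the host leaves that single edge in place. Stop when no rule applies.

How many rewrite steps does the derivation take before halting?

initial: |V|=6 |E|=8  E = 0-p->0 0-q->0 0-p->2 0-p->3 3-p->3 3-p->4 4-p->4 4-p->5
step 1: apply R1 at {0↦5, 1↦4}  → |V|=5 |E|=6  E = 0-p->0 0-q->0 0-p->2 0-p->3 3-p->3 3-p->4
step 2: apply R1 at {0↦4, 1↦3}  → |V|=4 |E|=4  E = 0-p->0 0-q->0 0-p->2 0-p->3
halt: no rule applies after step 2

Answer: 2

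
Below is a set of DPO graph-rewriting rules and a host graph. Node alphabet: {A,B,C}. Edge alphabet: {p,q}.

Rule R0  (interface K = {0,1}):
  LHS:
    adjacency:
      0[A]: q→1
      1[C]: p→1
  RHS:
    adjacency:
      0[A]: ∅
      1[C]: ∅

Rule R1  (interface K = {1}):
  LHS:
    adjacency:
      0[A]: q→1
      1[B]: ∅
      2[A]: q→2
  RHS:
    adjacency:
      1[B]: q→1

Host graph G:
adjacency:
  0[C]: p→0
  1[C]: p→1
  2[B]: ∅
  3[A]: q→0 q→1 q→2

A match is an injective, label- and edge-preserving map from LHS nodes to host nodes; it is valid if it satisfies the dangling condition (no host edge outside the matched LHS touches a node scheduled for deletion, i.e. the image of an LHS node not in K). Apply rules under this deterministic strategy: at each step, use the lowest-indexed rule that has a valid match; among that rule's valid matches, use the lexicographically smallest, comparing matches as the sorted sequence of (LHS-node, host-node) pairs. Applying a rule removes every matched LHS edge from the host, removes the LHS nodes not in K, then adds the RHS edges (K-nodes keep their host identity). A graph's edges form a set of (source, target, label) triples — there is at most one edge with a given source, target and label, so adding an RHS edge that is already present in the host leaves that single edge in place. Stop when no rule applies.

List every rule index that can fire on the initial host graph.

Answer: [R0]

Rewrite trace:
R0: 2 valid matches — {0↦3, 1↦0}, {0↦3, 1↦1}
R1: no valid match — LHS pattern not found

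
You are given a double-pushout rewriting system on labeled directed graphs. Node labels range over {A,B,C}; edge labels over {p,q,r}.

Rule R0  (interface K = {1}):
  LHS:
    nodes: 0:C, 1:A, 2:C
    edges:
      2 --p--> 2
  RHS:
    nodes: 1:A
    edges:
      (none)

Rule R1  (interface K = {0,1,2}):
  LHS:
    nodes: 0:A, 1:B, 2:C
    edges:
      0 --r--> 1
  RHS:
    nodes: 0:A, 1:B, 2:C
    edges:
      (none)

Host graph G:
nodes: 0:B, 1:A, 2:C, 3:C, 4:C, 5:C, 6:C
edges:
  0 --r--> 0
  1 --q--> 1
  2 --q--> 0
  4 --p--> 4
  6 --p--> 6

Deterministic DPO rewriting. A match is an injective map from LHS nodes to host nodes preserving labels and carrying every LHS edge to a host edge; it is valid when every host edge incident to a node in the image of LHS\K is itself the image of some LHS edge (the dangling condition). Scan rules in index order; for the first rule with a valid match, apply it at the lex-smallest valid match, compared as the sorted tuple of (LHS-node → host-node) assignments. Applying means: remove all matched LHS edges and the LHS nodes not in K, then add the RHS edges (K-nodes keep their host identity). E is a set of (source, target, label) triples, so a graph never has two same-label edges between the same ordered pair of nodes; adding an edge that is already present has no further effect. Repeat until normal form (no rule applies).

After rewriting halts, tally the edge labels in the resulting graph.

Answer: q:2 r:1

Rewrite trace:
initial: |V|=7 |E|=5  E = 0-r->0 1-q->1 2-q->0 4-p->4 6-p->6
step 1: apply R0 at {0↦3, 1↦1, 2↦4}  → |V|=5 |E|=4  E = 0-r->0 1-q->1 2-q->0 6-p->6
step 2: apply R0 at {0↦5, 1↦1, 2↦6}  → |V|=3 |E|=3  E = 0-r->0 1-q->1 2-q->0
halt: no rule applies after step 2
NF edges: [(0, 0, 'r'), (1, 1, 'q'), (2, 0, 'q')]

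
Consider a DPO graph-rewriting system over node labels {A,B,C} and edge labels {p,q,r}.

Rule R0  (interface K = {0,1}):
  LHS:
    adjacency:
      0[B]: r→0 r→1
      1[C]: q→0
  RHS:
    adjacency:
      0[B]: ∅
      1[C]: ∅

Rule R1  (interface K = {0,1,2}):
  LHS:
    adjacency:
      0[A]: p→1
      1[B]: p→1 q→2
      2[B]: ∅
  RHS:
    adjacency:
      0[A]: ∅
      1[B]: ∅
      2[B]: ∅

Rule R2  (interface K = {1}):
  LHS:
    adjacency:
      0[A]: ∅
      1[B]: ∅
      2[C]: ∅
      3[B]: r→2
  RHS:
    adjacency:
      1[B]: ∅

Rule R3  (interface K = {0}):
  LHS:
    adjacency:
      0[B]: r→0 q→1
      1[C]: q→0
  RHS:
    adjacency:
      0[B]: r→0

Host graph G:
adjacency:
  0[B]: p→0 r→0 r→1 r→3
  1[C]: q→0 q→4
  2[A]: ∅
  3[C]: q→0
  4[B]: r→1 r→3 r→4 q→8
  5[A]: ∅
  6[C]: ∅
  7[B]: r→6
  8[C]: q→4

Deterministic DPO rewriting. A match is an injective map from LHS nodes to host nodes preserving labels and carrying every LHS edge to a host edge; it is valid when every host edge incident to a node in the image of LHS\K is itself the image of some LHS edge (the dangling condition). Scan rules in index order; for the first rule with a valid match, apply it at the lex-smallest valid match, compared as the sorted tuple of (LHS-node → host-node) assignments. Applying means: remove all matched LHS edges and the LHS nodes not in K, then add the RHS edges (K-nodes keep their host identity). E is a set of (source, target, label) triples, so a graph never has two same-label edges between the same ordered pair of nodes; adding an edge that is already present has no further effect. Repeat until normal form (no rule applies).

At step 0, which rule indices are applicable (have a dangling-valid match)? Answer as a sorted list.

R0: 3 valid matches — {0↦0, 1↦1}, {0↦0, 1↦3}, {0↦4, 1↦1}
R1: no valid match — LHS pattern not found
R2: 4 valid matches — {0↦2, 1↦0, 2↦6, 3↦7}, {0↦2, 1↦4, 2↦6, 3↦7}, {0↦5, 1↦0, 2↦6, 3↦7} (+1 more)
R3: 1 valid match — {0↦4, 1↦8}

Answer: [R0,R2,R3]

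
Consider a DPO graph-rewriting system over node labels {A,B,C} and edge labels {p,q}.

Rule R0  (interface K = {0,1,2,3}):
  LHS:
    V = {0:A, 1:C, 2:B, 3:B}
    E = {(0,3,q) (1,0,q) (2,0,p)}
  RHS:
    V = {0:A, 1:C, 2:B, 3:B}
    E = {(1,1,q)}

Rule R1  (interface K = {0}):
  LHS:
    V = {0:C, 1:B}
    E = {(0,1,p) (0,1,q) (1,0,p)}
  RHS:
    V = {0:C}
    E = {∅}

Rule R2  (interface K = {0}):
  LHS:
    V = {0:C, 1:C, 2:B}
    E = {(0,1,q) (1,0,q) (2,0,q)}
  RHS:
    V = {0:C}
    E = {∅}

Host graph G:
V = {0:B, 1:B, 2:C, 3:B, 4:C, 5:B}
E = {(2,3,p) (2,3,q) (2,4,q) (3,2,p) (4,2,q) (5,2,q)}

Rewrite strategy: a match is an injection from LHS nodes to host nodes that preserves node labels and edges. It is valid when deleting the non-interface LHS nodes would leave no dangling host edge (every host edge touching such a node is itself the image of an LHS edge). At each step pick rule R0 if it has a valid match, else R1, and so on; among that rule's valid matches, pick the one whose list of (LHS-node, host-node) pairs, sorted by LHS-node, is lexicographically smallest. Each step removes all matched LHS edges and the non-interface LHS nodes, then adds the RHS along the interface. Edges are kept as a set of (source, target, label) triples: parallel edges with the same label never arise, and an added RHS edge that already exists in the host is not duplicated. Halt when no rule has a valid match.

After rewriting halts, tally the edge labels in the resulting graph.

[0] host  ⇒  6 nodes, 6 edges  {2-p->3 2-q->3 2-q->4 3-p->2 4-q->2 5-q->2}
[1] R1 @ {0↦2, 1↦3}  ⇒  5 nodes, 3 edges  {2-q->4 4-q->2 5-q->2}
[2] R2 @ {0↦2, 1↦4, 2↦5}  ⇒  3 nodes, 0 edges  {∅}
normal form: no rule applies after step 2
NF edges: []

Answer: (no edges)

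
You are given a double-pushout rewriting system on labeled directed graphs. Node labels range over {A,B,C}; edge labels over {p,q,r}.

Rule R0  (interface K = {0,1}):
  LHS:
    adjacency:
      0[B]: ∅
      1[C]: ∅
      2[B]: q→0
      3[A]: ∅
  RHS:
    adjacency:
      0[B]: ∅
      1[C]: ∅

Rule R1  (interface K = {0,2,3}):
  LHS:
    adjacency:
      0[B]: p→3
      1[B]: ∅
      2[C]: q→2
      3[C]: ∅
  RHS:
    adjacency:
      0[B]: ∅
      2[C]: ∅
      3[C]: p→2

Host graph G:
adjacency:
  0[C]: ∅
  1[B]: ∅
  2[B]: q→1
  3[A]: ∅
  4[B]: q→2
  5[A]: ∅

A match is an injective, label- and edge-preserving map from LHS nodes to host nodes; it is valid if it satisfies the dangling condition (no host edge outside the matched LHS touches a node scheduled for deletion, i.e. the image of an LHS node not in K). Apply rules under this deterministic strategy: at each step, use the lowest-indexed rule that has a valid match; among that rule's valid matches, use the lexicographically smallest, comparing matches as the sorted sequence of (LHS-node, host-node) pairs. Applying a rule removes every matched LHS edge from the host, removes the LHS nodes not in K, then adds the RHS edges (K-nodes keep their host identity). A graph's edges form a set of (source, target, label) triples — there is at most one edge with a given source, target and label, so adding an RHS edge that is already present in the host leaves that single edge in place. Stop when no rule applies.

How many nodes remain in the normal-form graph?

Answer: 2

Steps:
initial: |V|=6 |E|=2  E = 2-q->1 4-q->2
step 1: apply R0 at {0↦2, 1↦0, 2↦4, 3↦3}  → |V|=4 |E|=1  E = 2-q->1
step 2: apply R0 at {0↦1, 1↦0, 2↦2, 3↦5}  → |V|=2 |E|=0  E = ∅
halt: no rule applies after step 2
NF nodes: {0:C, 1:B}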